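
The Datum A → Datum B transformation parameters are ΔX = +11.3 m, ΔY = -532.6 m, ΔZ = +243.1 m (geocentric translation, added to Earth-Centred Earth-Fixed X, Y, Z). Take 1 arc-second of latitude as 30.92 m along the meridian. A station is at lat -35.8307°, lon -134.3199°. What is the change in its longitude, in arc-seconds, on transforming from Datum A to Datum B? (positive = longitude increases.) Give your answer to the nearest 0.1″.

sin φ = -0.585392, cos φ = 0.810750, sin λ = -0.715450, cos λ = -0.698664.
East component: ΔE = −sin λ·ΔX + cos λ·ΔY = −(-0.715450)(11.3) + (-0.698664)(-532.6) = 380.19 m.
1° of latitude spans 3600 × 30.92 = 111312 m; at latitude φ, 1° of longitude spans that × cos φ = 90246.2 m, so Δλ = 380.19 / 90246.2 × 3600 = 15.166″.

Δλ = 15.2″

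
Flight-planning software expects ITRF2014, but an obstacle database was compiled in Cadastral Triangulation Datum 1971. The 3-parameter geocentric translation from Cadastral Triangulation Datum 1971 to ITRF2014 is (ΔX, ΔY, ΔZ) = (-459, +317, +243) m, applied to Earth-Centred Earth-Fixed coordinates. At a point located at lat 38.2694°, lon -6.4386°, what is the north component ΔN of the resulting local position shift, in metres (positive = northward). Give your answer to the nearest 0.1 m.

ΔN = 495.3 m

The local north axis is (−sin φ cos λ, −sin φ sin λ, cos φ), giving ΔN = 282.493 + 22.017 + 190.781 = 495.29 m.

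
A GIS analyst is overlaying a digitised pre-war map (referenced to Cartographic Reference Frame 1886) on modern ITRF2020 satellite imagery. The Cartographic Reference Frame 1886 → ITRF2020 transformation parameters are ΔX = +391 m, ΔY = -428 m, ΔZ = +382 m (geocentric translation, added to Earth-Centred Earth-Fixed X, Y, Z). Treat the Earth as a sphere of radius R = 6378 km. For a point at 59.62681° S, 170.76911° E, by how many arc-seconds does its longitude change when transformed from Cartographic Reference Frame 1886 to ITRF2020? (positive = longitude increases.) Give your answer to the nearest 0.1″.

sin φ = -0.862750, cos φ = 0.505630, sin λ = 0.160413, cos λ = -0.987050.
East component: ΔE = −sin λ·ΔX + cos λ·ΔY = −(0.160413)(391) + (-0.987050)(-428) = 359.74 m.
1° of latitude spans πR/180 = 111317 m; at latitude φ, 1° of longitude spans that × cos φ = 56285.3 m, so Δλ = 359.74 / 56285.3 × 3600 = 23.009″.

Δλ = 23.0″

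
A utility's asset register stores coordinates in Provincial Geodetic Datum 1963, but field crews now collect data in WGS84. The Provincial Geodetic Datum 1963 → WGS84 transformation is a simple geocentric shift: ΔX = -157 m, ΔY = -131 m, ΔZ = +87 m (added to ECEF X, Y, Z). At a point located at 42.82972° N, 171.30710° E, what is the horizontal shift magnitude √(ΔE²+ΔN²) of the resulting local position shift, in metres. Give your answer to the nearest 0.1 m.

155.8 m

The local east axis at (φ, λ) is (−sin λ, cos λ, 0), so ΔE = −sin(171.30710°)·(-157) + cos(171.30710°)·(-131) = 153.22 m.
The local north axis is (−sin φ cos λ, −sin φ sin λ, cos φ), giving ΔN = -105.506 + 13.460 + 63.804 = -28.24 m.
Horizontal magnitude = √(ΔE² + ΔN²) = √(153.22² + (-28.24)²) = 155.80 m.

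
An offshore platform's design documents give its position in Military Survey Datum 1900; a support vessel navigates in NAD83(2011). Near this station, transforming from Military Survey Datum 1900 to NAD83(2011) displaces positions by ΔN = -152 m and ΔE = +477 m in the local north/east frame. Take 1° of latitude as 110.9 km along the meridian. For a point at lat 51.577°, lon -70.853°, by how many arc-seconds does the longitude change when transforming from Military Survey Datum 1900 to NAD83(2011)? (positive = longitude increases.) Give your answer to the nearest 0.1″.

At latitude 51.577°, cos φ = 0.621462.
1° of longitude at this latitude = 110.9 × cos φ = 68.92 km, so Δλ = 477.0 / 68920.2 = 0.0069211° = 24.916″.

Δλ = 24.9″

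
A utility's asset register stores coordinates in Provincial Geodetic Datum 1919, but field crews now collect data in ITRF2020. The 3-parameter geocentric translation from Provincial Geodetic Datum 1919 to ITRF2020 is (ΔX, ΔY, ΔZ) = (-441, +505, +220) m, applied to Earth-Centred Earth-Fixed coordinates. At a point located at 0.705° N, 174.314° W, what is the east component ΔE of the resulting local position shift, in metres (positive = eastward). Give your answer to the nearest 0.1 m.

ΔE = -546.2 m

The local east axis at (φ, λ) is (−sin λ, cos λ, 0), so ΔE = −sin(-174.314°)·(-441) + cos(-174.314°)·505 = -546.21 m.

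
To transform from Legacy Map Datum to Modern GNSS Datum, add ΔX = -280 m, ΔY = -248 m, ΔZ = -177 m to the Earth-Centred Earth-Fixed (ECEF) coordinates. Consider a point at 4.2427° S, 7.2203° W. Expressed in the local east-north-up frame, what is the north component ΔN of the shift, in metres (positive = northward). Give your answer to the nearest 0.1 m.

The local north axis is (−sin φ cos λ, −sin φ sin λ, cos φ), giving ΔN = -20.551 + 2.306 − 176.515 = -194.76 m.

ΔN = -194.8 m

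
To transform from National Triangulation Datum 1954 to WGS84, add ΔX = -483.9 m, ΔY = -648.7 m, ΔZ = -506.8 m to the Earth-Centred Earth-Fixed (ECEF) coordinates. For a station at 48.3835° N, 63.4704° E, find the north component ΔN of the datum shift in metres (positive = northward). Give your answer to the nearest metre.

ΔN = 259 m

At φ = 48.3835°, λ = 63.4704°: sin φ = 0.747607, cos φ = 0.664142, sin λ = 0.894704, cos λ = 0.446660.
ΔN = −sin φ cos λ·ΔX − sin φ sin λ·ΔY + cos φ·ΔZ = −(0.747607)(0.446660)(-483.9) − (0.747607)(0.894704)(-648.7) + (0.664142)(-506.8) = 258.91 m.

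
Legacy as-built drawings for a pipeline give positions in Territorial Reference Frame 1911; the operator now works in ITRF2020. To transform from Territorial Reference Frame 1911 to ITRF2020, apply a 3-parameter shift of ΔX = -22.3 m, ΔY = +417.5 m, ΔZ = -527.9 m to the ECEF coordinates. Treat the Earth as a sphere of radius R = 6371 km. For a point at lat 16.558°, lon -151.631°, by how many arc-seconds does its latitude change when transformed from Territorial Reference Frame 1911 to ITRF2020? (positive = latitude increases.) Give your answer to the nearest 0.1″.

sin φ = 0.284986, cos φ = 0.958532, sin λ = -0.475148, cos λ = -0.879906.
North component: ΔN = −sin φ cos λ·ΔX − sin φ sin λ·ΔY + cos φ·ΔZ = −(0.284986)(-0.879906)(-22.3) − (0.284986)(-0.475148)(417.5) + (0.958532)(-527.9) = -455.07 m.
1° of latitude spans πR/180 = 111195 m, so Δφ = -455.07 / 111195 × 3600 = -14.733″.

Δφ = -14.7″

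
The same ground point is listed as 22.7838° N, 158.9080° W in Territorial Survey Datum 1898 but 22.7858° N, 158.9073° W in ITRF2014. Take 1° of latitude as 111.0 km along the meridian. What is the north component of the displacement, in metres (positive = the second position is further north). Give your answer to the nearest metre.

ΔN = 222 m

Δφ = 22.7858° − 22.7838° = +0.0020°; Δλ = -158.9073° − -158.9080° = +0.0007°.
ΔN = Δφ × 111000 = 222.0 m; ΔE = Δλ × 111000 × cos(22.7838°) = +0.0007 × 111000 × 0.921973 = 71.6 m.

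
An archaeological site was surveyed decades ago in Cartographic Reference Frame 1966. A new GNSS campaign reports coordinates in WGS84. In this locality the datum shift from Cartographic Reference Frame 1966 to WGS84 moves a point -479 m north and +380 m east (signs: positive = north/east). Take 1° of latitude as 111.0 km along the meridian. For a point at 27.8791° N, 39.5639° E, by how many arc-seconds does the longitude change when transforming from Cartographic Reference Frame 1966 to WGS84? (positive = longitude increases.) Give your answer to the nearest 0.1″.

Δλ = 13.9″

At latitude 27.8791°, cos φ = 0.883936.
1° of longitude at this latitude = 111.0 × cos φ = 98.12 km, so Δλ = 380.0 / 98116.9 = 0.0038729° = 13.943″.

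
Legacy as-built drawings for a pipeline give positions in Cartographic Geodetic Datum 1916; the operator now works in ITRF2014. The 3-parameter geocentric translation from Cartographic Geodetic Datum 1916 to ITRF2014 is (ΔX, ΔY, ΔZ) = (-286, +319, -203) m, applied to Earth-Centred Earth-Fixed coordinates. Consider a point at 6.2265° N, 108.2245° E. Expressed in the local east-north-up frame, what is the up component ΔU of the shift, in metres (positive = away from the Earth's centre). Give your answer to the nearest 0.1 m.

At φ = 6.2265°, λ = 108.2245°: sin φ = 0.108459, cos φ = 0.994101, sin λ = 0.949838, cos λ = -0.312741.
ΔU = cos φ cos λ·ΔX + cos φ sin λ·ΔY + sin φ·ΔZ = (0.994101)(-0.312741)(-286) + (0.994101)(0.949838)(319) + (0.108459)(-203) = 368.11 m.

ΔU = 368.1 m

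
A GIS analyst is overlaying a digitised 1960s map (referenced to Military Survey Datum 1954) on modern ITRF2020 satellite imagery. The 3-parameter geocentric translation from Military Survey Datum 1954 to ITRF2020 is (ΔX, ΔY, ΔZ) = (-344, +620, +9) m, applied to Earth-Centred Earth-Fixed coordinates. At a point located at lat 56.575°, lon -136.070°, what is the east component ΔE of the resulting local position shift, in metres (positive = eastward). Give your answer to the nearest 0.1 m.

At φ = 56.575°, λ = -136.070°: sin φ = 0.834608, cos φ = 0.550845, sin λ = -0.693779, cos λ = -0.720188.
ΔE = −sin λ·ΔX + cos λ·ΔY = −(-0.693779)·(-344) + (-0.720188)·(620) = -685.18 m.

ΔE = -685.2 m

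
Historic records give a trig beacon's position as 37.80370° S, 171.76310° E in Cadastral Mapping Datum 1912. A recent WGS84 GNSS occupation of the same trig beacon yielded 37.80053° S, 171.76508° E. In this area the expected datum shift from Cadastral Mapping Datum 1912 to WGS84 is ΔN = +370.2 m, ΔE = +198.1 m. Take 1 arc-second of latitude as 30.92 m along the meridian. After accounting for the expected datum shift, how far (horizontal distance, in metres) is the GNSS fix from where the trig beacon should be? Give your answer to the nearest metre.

Observed coordinate differences: Δφ = +0.00317°, Δλ = +0.00198°.
Converting to metres (1° lat = 111312 m, cos φ = 0.790115): observed ΔN = 352.9 m, observed ΔE = 174.1 m.
Subtracting the expected shift leaves a residual of 352.9 − (370.2) = -17.3 m north and 174.1 − (198.1) = -24.0 m east.
Residual distance = √((-17.3)² + (-24.0)²) = 29.6 m.

30 m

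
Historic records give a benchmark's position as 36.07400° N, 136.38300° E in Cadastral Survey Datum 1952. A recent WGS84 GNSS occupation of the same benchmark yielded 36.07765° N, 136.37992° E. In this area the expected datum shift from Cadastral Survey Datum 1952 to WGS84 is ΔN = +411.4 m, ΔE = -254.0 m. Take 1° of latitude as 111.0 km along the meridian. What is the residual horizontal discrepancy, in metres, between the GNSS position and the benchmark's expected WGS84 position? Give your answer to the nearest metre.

Observed coordinate differences: Δφ = +0.00365°, Δλ = -0.00308°.
Converting to metres (1° lat = 111000 m, cos φ = 0.808257): observed ΔN = 405.2 m, observed ΔE = -276.3 m.
Subtracting the expected shift leaves a residual of 405.2 − (411.4) = -6.2 m north and -276.3 − (-254.0) = -22.3 m east.
Residual distance = √((-6.2)² + (-22.3)²) = 23.2 m.

23 m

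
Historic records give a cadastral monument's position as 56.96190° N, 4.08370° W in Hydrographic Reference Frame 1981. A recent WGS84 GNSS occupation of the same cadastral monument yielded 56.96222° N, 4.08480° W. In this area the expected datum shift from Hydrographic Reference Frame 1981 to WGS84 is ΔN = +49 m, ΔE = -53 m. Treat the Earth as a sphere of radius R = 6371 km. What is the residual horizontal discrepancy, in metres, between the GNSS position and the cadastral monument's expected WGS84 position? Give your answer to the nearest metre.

Observed coordinate differences: Δφ = +0.00032°, Δλ = -0.00110°.
Converting to metres (1° lat = 111195 m, cos φ = 0.545197): observed ΔN = 35.6 m, observed ΔE = -66.7 m.
Subtracting the expected shift leaves a residual of 35.6 − (49) = -13.4 m north and -66.7 − (-53) = -13.7 m east.
Residual distance = √((-13.4)² + (-13.7)²) = 19.2 m.

19 m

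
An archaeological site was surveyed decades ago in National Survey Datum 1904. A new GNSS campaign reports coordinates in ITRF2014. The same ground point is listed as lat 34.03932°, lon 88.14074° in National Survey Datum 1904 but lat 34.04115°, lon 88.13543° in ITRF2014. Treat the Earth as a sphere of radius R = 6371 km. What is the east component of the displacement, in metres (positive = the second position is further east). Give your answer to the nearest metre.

Δφ = 34.04115° − 34.03932° = +0.00183°; Δλ = 88.13543° − 88.14074° = -0.00531°.
1° along a meridian = πR/180 = 111195 m.
ΔN = Δφ × 111195 = 203.5 m; ΔE = Δλ × 111195 × cos(34.03932°) = -0.00531 × 111195 × 0.828654 = -489.3 m.

ΔE = -489 m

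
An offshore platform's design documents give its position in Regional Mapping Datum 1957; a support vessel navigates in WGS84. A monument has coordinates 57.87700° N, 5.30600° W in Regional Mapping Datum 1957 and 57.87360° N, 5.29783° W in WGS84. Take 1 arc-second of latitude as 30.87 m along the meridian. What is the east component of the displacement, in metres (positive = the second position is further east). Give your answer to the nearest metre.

Δφ = 57.87360° − 57.87700° = -0.00340°; Δλ = -5.29783° − -5.30600° = +0.00817°.
1° of latitude = 3600 × 30.87 = 111132 m.
ΔN = Δφ × 111132 = -377.8 m; ΔE = Δλ × 111132 × cos(57.87700°) = +0.00817 × 111132 × 0.531739 = 482.8 m.

ΔE = 483 m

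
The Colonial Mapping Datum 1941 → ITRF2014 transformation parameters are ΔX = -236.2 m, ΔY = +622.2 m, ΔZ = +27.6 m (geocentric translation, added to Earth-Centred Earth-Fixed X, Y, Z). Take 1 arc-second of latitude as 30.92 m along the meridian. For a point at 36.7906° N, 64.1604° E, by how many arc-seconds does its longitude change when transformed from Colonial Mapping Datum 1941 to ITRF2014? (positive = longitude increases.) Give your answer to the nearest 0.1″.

sin φ = 0.598892, cos φ = 0.800830, sin λ = 0.900018, cos λ = 0.435853.
East component: ΔE = −sin λ·ΔX + cos λ·ΔY = −(0.900018)(-236.2) + (0.435853)(622.2) = 483.77 m.
1° of latitude spans 3600 × 30.92 = 111312 m; at latitude φ, 1° of longitude spans that × cos φ = 89141.9 m, so Δλ = 483.77 / 89141.9 × 3600 = 19.537″.

Δλ = 19.5″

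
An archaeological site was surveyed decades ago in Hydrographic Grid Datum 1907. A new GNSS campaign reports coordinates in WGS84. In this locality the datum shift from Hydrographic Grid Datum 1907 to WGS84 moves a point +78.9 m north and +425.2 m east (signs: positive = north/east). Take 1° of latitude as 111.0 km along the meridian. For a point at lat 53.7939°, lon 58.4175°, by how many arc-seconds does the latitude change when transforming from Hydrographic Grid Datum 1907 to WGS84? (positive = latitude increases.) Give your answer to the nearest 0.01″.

Δφ = 2.56″

1° of latitude = 111.0 km, so Δφ = 78.9 / 111000 = 0.0007108° = 2.559″.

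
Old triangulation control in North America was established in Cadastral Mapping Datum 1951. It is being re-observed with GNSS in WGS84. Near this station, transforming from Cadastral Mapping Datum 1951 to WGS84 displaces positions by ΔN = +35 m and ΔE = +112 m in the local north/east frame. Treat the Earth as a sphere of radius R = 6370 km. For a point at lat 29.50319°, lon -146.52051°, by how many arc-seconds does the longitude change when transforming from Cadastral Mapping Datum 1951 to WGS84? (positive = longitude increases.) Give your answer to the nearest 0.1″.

At latitude 29.50319°, cos φ = 0.870328.
One radian of longitude at latitude φ spans R cos φ, so Δλ = ΔE / (R cos φ) = 112.0 / (6370000 × 0.870328) = 2.0202e-05 rad = 4.167″.

Δλ = 4.2″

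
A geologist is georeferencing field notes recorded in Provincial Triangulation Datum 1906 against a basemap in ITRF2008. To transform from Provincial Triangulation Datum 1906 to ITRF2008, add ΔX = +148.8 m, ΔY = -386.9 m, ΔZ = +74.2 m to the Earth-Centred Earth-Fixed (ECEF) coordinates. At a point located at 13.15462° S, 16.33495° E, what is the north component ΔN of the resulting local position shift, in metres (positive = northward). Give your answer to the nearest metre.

ΔN = 80 m

At φ = -13.15462°, λ = 16.33495°: sin φ = -0.227580, cos φ = 0.973759, sin λ = 0.281252, cos λ = 0.959634.
ΔN = −sin φ cos λ·ΔX − sin φ sin λ·ΔY + cos φ·ΔZ = −(-0.227580)(0.959634)(148.8) − (-0.227580)(0.281252)(-386.9) + (0.973759)(74.2) = 79.99 m.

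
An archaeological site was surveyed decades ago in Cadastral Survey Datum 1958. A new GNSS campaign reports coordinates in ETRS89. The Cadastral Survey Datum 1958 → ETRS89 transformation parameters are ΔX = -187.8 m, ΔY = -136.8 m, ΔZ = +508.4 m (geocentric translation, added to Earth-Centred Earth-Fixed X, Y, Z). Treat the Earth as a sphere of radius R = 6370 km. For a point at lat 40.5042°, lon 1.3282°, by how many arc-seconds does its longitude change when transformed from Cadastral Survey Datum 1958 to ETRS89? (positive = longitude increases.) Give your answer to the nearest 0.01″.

sin φ = 0.649504, cos φ = 0.760358, sin λ = 0.023179, cos λ = 0.999731.
East component: ΔE = −sin λ·ΔX + cos λ·ΔY = −(0.023179)(-187.8) + (0.999731)(-136.8) = -132.41 m.
1° of latitude spans πR/180 = 111177 m; at latitude φ, 1° of longitude spans that × cos φ = 84534.7 m, so Δλ = -132.41 / 84534.7 × 3600 = -5.639″.

Δλ = -5.64″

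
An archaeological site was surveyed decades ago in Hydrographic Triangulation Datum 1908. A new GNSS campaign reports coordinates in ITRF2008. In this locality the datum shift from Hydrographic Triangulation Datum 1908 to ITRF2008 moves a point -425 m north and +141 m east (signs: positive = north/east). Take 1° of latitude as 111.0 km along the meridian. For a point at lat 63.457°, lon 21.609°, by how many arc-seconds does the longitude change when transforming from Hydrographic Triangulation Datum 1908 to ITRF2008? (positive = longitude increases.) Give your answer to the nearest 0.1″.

At latitude 63.457°, cos φ = 0.446869.
1° of longitude at this latitude = 111.0 × cos φ = 49.60 km, so Δλ = 141.0 / 49602.5 = 0.0028426° = 10.233″.

Δλ = 10.2″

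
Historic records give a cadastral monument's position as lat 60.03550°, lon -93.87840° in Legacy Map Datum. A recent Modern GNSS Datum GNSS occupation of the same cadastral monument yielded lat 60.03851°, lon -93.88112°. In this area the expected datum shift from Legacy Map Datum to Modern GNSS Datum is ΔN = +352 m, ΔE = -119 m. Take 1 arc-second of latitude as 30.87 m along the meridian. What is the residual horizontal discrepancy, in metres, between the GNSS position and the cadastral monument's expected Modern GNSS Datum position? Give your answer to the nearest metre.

Observed coordinate differences: Δφ = +0.00301°, Δλ = -0.00272°.
Converting to metres (1° lat = 111132 m, cos φ = 0.499463): observed ΔN = 334.5 m, observed ΔE = -151.0 m.
Subtracting the expected shift leaves a residual of 334.5 − (352) = -17.5 m north and -151.0 − (-119) = -32.0 m east.
Residual distance = √((-17.5)² + (-32.0)²) = 36.4 m.

36 m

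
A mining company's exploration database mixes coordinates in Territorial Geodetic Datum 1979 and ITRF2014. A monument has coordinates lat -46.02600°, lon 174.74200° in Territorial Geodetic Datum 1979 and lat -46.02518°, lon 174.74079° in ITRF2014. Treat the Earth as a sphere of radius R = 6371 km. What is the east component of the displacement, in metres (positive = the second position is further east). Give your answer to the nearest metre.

Δφ = -46.02518° − -46.02600° = +0.00082°; Δλ = 174.74079° − 174.74200° = -0.00121°.
1° along a meridian = πR/180 = 111195 m.
ΔN = Δφ × 111195 = 91.2 m; ΔE = Δλ × 111195 × cos(-46.02600°) = -0.00121 × 111195 × 0.694332 = -93.4 m.

ΔE = -93 m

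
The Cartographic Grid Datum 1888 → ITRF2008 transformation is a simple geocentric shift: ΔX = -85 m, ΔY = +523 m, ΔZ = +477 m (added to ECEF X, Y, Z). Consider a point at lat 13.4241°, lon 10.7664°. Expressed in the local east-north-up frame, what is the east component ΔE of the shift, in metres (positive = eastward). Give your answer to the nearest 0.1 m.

ΔE = 529.7 m

At φ = 13.4241°, λ = 10.7664°: sin φ = 0.232157, cos φ = 0.972678, sin λ = 0.186805, cos λ = 0.982397.
ΔE = −sin λ·ΔX + cos λ·ΔY = −(0.186805)·(-85) + (0.982397)·(523) = 529.67 m.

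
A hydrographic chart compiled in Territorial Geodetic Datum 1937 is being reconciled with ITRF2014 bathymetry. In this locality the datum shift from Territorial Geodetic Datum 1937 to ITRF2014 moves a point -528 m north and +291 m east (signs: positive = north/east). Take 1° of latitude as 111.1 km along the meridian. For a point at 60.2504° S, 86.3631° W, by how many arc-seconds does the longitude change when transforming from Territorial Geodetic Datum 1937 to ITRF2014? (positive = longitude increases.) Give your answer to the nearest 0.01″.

Δλ = 19.00″

At latitude -60.2504°, cos φ = 0.496210.
1° of longitude at this latitude = 111.1 × cos φ = 55.13 km, so Δλ = 291.0 / 55129.0 = 0.0052785° = 19.003″.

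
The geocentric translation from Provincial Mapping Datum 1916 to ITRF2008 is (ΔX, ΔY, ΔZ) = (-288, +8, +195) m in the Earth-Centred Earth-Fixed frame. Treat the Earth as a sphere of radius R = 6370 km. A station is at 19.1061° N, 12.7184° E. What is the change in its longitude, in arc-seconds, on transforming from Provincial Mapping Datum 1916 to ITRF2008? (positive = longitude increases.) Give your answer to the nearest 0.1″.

sin φ = 0.327319, cos φ = 0.944914, sin λ = 0.220159, cos λ = 0.975464.
East component: ΔE = −sin λ·ΔX + cos λ·ΔY = −(0.220159)(-288) + (0.975464)(8) = 71.21 m.
1° of latitude spans πR/180 = 111177 m; at latitude φ, 1° of longitude spans that × cos φ = 105053.2 m, so Δλ = 71.21 / 105053.2 × 3600 = 2.440″.

Δλ = 2.4″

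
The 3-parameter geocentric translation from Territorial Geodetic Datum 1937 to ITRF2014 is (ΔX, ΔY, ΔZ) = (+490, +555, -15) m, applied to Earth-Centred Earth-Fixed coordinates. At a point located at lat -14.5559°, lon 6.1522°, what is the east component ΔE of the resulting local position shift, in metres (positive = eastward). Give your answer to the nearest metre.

The local east axis at (φ, λ) is (−sin λ, cos λ, 0), so ΔE = −sin(6.1522°)·490 + cos(6.1522°)·555 = 499.29 m.

ΔE = 499 m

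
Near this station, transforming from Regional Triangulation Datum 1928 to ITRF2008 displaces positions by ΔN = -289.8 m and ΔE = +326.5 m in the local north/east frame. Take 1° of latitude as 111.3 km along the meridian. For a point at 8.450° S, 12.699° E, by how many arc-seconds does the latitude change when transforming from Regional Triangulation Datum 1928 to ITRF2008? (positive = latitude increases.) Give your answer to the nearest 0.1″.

1° of latitude = 111.3 km, so Δφ = -289.8 / 111300 = -0.0026038° = -9.374″.

Δφ = -9.4″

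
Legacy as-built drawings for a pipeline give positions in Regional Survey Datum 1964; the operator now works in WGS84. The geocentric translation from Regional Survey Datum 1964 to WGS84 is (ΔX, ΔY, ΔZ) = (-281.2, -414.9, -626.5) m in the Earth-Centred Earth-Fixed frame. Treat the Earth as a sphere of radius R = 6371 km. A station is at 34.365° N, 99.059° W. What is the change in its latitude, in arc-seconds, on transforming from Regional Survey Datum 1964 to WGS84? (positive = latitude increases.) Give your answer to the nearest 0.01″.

Δφ = -25.04″

sin φ = 0.564463, cos φ = 0.825458, sin λ = -0.987527, cos λ = -0.157451.
North component: ΔN = −sin φ cos λ·ΔX − sin φ sin λ·ΔY + cos φ·ΔZ = −(0.564463)(-0.157451)(-281.2) − (0.564463)(-0.987527)(-414.9) + (0.825458)(-626.5) = -773.42 m.
1° of latitude spans πR/180 = 111195 m, so Δφ = -773.42 / 111195 × 3600 = -25.040″.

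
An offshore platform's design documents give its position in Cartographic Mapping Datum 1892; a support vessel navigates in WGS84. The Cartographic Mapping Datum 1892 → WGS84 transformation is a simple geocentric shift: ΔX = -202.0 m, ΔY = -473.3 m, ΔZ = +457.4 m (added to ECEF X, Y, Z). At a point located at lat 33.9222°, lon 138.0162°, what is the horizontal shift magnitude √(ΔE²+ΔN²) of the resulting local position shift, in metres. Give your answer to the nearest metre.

The local east axis at (φ, λ) is (−sin λ, cos λ, 0), so ΔE = −sin(138.0162°)·(-202.0) + cos(138.0162°)·(-473.3) = 486.94 m.
The local north axis is (−sin φ cos λ, −sin φ sin λ, cos φ), giving ΔN = -83.796 + 176.684 + 379.549 = 472.44 m.
Horizontal magnitude = √(ΔE² + ΔN²) = √(486.94² + 472.44²) = 678.46 m.

678 m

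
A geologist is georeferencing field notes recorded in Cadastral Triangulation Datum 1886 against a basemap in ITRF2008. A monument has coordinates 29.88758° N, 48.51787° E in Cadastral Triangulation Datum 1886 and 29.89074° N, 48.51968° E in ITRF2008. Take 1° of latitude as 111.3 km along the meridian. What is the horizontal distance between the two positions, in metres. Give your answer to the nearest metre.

Δφ = 29.89074° − 29.88758° = +0.00316°; Δλ = 48.51968° − 48.51787° = +0.00181°.
ΔN = Δφ × 111300 = 351.7 m; ΔE = Δλ × 111300 × cos(29.88758°) = +0.00181 × 111300 × 0.867005 = 174.7 m.
Distance = √(ΔE² + ΔN²) = √(174.7² + 351.7²) = 392.7 m.

393 m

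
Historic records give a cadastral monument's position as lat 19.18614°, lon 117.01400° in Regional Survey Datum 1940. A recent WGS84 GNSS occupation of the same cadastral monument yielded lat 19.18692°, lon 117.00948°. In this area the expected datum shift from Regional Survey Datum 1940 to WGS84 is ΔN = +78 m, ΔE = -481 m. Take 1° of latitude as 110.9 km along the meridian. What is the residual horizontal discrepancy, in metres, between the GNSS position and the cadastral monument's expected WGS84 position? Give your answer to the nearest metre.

Observed coordinate differences: Δφ = +0.00078°, Δλ = -0.00452°.
Converting to metres (1° lat = 110900 m, cos φ = 0.944456): observed ΔN = 86.5 m, observed ΔE = -473.4 m.
Subtracting the expected shift leaves a residual of 86.5 − (78) = 8.5 m north and -473.4 − (-481) = 7.6 m east.
Residual distance = √(8.5² + 7.6²) = 11.4 m.

11 m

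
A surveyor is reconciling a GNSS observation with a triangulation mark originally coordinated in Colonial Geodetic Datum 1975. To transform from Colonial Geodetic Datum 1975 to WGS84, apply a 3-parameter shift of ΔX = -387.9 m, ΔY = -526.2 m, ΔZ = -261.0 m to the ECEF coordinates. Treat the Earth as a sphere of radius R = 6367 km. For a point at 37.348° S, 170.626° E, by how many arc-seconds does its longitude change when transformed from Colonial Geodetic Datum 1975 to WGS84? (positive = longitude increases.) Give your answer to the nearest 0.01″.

sin φ = -0.606655, cos φ = 0.794966, sin λ = 0.162878, cos λ = -0.986646.
East component: ΔE = −sin λ·ΔX + cos λ·ΔY = −(0.162878)(-387.9) + (-0.986646)(-526.2) = 582.35 m.
1° of latitude spans πR/180 = 111125 m; at latitude φ, 1° of longitude spans that × cos φ = 88340.6 m, so Δλ = 582.35 / 88340.6 × 3600 = 23.732″.

Δλ = 23.73″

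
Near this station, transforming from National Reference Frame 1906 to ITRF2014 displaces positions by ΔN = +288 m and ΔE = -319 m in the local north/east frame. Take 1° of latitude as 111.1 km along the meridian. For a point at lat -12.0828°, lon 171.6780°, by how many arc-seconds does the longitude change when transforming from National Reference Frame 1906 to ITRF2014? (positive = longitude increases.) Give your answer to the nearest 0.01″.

Δλ = -10.57″

At latitude -12.0828°, cos φ = 0.977846.
1° of longitude at this latitude = 111.1 × cos φ = 108.64 km, so Δλ = -319.0 / 108638.7 = -0.0029363° = -10.571″.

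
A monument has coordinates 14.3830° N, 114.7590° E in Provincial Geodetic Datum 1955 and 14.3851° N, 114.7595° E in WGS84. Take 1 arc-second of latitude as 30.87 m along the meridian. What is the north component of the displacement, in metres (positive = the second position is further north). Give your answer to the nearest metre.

ΔN = 233 m

Δφ = 14.3851° − 14.3830° = +0.0021°; Δλ = 114.7595° − 114.7590° = +0.0005°.
1° of latitude = 3600 × 30.87 = 111132 m.
ΔN = Δφ × 111132 = 233.4 m; ΔE = Δλ × 111132 × cos(14.3830°) = +0.0005 × 111132 × 0.968657 = 53.8 m.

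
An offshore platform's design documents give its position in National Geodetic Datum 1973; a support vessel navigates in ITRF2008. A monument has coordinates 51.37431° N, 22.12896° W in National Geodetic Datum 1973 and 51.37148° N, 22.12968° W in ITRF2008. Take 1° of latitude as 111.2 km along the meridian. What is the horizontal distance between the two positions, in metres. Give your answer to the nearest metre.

Δφ = 51.37148° − 51.37431° = -0.00283°; Δλ = -22.12968° − -22.12896° = -0.00072°.
ΔN = Δφ × 111200 = -314.7 m; ΔE = Δλ × 111200 × cos(51.37431°) = -0.00072 × 111200 × 0.624230 = -50.0 m.
Distance = √(ΔE² + ΔN²) = √((-50.0)² + (-314.7)²) = 318.6 m.

319 m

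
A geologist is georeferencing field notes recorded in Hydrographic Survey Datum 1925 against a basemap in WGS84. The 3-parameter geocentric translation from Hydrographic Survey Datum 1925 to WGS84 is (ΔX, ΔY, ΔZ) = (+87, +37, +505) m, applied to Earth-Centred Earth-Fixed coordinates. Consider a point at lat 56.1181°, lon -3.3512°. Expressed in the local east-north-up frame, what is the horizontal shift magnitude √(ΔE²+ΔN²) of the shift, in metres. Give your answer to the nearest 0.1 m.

215.4 m

At φ = 56.1181°, λ = -3.3512°: sin φ = 0.830188, cos φ = 0.557483, sin λ = -0.058456, cos λ = 0.998290.
ΔE = −sin λ·ΔX + cos λ·ΔY = −(-0.058456)·(87) + (0.998290)·(37) = 42.02 m.
ΔN = −sin φ cos λ·ΔX − sin φ sin λ·ΔY + cos φ·ΔZ = −(0.830188)(0.998290)(87) − (0.830188)(-0.058456)(37) + (0.557483)(505) = 211.22 m.
Horizontal magnitude = √(ΔE² + ΔN²) = √(42.02² + 211.22²) = 215.36 m.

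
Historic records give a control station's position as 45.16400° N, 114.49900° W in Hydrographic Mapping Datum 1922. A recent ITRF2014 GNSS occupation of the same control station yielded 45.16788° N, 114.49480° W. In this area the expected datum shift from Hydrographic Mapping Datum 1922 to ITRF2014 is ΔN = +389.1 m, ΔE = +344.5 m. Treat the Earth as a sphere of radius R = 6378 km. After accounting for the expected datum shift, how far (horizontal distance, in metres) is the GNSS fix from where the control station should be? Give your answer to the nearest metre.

45 m

Observed coordinate differences: Δφ = +0.00388°, Δλ = +0.00420°.
Converting to metres (1° lat = 111317 m, cos φ = 0.705080): observed ΔN = 431.9 m, observed ΔE = 329.6 m.
Subtracting the expected shift leaves a residual of 431.9 − (389.1) = 42.8 m north and 329.6 − (344.5) = -14.9 m east.
Residual distance = √(42.8² + (-14.9)²) = 45.3 m.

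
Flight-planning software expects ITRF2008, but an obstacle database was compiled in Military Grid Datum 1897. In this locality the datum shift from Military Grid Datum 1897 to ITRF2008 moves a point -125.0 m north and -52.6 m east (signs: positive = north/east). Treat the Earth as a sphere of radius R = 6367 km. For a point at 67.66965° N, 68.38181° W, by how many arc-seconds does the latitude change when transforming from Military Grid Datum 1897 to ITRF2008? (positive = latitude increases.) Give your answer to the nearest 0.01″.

On a sphere of radius R, 1 rad of latitude = R, so Δφ = ΔN / R = -125.0 / 6367000 = -1.9632e-05 rad = -4.049″.

Δφ = -4.05″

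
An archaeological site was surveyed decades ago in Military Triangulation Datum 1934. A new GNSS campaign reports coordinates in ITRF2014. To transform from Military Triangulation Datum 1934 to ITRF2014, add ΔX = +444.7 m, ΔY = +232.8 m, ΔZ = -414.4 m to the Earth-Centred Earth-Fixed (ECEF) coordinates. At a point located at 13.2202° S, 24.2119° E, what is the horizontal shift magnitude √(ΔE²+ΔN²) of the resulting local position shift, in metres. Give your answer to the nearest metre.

290 m

The local east axis at (φ, λ) is (−sin λ, cos λ, 0), so ΔE = −sin(24.2119°)·444.7 + cos(24.2119°)·232.8 = 29.94 m.
The local north axis is (−sin φ cos λ, −sin φ sin λ, cos φ), giving ΔN = 92.754 + 21.834 − 403.418 = -288.83 m.
Horizontal magnitude = √(ΔE² + ΔN²) = √(29.94² + (-288.83)²) = 290.38 m.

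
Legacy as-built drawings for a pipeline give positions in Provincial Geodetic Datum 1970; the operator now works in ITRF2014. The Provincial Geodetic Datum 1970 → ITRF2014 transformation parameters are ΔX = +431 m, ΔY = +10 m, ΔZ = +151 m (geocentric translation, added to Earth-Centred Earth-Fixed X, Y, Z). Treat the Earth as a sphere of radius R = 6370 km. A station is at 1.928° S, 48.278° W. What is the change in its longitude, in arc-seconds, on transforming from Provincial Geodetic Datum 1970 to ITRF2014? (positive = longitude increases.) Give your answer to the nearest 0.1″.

sin φ = -0.033644, cos φ = 0.999434, sin λ = -0.746383, cos λ = 0.665517.
East component: ΔE = −sin λ·ΔX + cos λ·ΔY = −(-0.746383)(431) + (0.665517)(10) = 328.35 m.
1° of latitude spans πR/180 = 111177 m; at latitude φ, 1° of longitude spans that × cos φ = 111114.5 m, so Δλ = 328.35 / 111114.5 × 3600 = 10.638″.

Δλ = 10.6″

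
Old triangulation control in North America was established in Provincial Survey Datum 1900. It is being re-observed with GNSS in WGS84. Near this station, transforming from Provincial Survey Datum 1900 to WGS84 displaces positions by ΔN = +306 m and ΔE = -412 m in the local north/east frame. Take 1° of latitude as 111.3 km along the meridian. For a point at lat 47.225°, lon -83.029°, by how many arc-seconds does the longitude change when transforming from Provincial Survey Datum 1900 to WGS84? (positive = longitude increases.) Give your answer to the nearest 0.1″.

At latitude 47.225°, cos φ = 0.679121.
1° of longitude at this latitude = 111.3 × cos φ = 75.59 km, so Δλ = -412.0 / 75586.2 = -0.0054507° = -19.623″.

Δλ = -19.6″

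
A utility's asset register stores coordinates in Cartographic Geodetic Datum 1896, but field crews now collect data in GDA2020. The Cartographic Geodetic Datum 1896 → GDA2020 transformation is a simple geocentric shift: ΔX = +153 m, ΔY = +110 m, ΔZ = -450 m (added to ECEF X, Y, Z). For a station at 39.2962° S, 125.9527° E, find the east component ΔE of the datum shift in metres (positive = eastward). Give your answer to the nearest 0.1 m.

The local east axis at (φ, λ) is (−sin λ, cos λ, 0), so ΔE = −sin(125.9527°)·153 + cos(125.9527°)·110 = -188.44 m.

ΔE = -188.4 m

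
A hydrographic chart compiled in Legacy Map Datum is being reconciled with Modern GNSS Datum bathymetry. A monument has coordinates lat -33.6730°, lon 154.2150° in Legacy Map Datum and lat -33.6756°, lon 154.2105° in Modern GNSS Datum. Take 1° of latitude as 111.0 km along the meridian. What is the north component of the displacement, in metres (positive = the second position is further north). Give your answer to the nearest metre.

ΔN = -289 m

Δφ = -33.6756° − -33.6730° = -0.0026°; Δλ = 154.2105° − 154.2150° = -0.0045°.
ΔN = Δφ × 111000 = -288.6 m; ΔE = Δλ × 111000 × cos(-33.6730°) = -0.0045 × 111000 × 0.832215 = -415.7 m.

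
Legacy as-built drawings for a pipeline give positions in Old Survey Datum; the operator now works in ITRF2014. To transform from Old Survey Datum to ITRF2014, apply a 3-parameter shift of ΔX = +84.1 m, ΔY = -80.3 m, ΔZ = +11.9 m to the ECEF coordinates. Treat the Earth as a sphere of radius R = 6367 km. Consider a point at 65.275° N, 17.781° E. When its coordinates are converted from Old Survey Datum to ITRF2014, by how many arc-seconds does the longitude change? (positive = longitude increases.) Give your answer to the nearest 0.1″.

Δλ = -7.9″

sin φ = 0.908326, cos φ = 0.418263, sin λ = 0.305380, cos λ = 0.952231.
East component: ΔE = −sin λ·ΔX + cos λ·ΔY = −(0.305380)(84.1) + (0.952231)(-80.3) = -102.15 m.
1° of latitude spans πR/180 = 111125 m; at latitude φ, 1° of longitude spans that × cos φ = 46479.6 m, so Δλ = -102.15 / 46479.6 × 3600 = -7.912″.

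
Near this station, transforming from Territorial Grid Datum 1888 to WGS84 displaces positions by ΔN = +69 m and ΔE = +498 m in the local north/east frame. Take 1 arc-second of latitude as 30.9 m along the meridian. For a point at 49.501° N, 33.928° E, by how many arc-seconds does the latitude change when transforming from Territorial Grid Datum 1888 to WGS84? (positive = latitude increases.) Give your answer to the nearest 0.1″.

Δφ = 2.2″

1″ of latitude = 30.90 m, so Δφ = 69.0 / 30.90 = 2.233″.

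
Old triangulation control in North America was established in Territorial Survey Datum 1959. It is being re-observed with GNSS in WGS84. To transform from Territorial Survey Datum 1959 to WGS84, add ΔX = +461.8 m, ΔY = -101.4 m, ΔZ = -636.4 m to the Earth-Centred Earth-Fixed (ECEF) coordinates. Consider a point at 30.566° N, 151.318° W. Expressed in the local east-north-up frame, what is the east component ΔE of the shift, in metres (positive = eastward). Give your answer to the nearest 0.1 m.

ΔE = 310.6 m

The local east axis at (φ, λ) is (−sin λ, cos λ, 0), so ΔE = −sin(-151.318°)·461.8 + cos(-151.318°)·(-101.4) = 310.60 m.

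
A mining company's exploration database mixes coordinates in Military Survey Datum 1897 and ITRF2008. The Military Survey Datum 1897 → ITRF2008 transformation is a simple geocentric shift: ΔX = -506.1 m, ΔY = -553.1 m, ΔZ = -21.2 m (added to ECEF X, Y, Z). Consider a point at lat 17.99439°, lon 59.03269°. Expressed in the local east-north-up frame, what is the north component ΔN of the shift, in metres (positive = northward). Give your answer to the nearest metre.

ΔN = 207 m

At φ = 17.99439°, λ = 59.03269°: sin φ = 0.308924, cos φ = 0.951087, sin λ = 0.857461, cos λ = 0.514549.
ΔN = −sin φ cos λ·ΔX − sin φ sin λ·ΔY + cos φ·ΔZ = −(0.308924)(0.514549)(-506.1) − (0.308924)(0.857461)(-553.1) + (0.951087)(-21.2) = 206.80 m.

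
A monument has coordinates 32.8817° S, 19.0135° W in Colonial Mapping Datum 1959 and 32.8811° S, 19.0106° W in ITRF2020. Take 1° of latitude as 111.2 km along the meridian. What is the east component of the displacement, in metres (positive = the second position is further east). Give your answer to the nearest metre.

ΔE = 271 m

Δφ = -32.8811° − -32.8817° = +0.0006°; Δλ = -19.0106° − -19.0135° = +0.0029°.
ΔN = Δφ × 111200 = 66.7 m; ΔE = Δλ × 111200 × cos(-32.8817°) = +0.0029 × 111200 × 0.839793 = 270.8 m.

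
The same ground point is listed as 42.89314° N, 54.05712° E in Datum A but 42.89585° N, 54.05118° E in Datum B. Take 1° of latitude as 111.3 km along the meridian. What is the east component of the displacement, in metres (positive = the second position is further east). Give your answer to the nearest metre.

Δφ = 42.89585° − 42.89314° = +0.00271°; Δλ = 54.05118° − 54.05712° = -0.00594°.
ΔN = Δφ × 111300 = 301.6 m; ΔE = Δλ × 111300 × cos(42.89314°) = -0.00594 × 111300 × 0.732624 = -484.4 m.

ΔE = -484 m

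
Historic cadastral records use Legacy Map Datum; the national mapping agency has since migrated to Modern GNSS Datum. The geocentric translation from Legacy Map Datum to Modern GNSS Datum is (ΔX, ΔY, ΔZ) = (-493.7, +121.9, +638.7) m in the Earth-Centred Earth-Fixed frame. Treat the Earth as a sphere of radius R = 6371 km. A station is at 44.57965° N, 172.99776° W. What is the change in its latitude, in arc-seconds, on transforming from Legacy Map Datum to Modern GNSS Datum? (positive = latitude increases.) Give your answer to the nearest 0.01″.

sin φ = 0.701900, cos φ = 0.712275, sin λ = -0.121908, cos λ = -0.992541.
North component: ΔN = −sin φ cos λ·ΔX − sin φ sin λ·ΔY + cos φ·ΔZ = −(0.701900)(-0.992541)(-493.7) − (0.701900)(-0.121908)(121.9) + (0.712275)(638.7) = 121.42 m.
1° of latitude spans πR/180 = 111195 m, so Δφ = 121.42 / 111195 × 3600 = 3.931″.

Δφ = 3.93″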